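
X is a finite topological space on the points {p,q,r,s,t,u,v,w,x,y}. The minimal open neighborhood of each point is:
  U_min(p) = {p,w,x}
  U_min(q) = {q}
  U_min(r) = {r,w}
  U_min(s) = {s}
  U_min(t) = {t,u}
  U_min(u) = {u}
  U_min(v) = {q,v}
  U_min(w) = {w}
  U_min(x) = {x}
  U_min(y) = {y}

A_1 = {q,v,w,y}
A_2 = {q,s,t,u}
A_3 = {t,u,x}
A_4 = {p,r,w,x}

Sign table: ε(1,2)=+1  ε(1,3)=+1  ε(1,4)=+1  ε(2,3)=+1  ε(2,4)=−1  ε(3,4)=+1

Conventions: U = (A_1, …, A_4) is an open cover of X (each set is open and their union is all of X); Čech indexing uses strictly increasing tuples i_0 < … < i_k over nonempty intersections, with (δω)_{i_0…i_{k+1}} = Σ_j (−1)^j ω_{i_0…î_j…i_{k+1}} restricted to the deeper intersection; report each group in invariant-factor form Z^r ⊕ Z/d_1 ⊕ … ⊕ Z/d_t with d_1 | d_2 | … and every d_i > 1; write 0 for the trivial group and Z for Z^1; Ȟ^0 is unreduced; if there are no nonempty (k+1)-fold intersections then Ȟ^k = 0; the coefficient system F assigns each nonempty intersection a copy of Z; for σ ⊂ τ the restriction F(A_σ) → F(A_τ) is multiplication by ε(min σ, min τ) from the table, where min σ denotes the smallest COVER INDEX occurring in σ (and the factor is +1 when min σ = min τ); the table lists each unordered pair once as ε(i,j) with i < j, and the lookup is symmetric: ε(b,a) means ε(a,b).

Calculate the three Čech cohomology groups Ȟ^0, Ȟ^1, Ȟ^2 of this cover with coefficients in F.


intersection data:
  A12={q} A14={w} A23={t,u} A34={x}
C dims 4,4; δ0: rk 3, SNF 1^3
Ȟ^0 = (4 − 3) − 0 = 1, so Ȟ^0 ≅ Z
Ȟ^1 = (4 − 0) − 3 = 1, so Ȟ^1 ≅ Z
Ȟ^2 = (0 − 0) − 0 = 0, so Ȟ^2 ≅ 0

Ȟ^0(U;F) ≅ Z, Ȟ^1(U;F) ≅ Z, Ȟ^2(U;F) ≅ 0


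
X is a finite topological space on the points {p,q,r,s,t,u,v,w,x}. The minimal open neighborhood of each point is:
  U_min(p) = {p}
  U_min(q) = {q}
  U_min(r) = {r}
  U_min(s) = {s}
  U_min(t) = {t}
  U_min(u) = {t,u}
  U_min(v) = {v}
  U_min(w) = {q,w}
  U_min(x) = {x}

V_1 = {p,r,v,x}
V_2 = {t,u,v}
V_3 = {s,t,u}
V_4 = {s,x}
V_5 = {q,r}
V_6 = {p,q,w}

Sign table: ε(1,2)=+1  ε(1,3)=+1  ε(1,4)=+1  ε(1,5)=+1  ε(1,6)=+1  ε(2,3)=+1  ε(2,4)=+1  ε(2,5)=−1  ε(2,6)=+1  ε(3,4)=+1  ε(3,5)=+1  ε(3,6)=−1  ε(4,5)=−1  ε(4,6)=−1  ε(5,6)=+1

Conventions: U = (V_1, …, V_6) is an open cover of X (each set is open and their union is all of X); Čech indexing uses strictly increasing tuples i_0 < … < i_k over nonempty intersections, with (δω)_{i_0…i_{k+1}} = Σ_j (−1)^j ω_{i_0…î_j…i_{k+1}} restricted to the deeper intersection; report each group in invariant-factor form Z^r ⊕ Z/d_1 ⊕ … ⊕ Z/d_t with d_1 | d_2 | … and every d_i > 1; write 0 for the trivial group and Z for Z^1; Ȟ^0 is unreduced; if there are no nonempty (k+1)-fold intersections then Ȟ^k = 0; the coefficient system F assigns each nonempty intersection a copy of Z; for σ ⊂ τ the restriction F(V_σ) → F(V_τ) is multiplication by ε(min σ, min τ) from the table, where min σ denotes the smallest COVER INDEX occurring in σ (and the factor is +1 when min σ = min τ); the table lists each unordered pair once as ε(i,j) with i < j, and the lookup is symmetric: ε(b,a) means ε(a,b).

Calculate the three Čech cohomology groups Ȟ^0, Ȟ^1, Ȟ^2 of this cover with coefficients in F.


nerve simplices:
  V12={v} V14={x} V15={r} V16={p} V23={t,u} V34={s} V56={q}
C dims 6,7; δ0: rk 5, SNF 1^5
degree 0: 6−5−0 = 1 → Ȟ^0 ≅ Z
degree 1: 7−0−5 = 2 → Ȟ^1 ≅ Z^2
degree 2: 0−0−0 = 0 → Ȟ^2 ≅ 0

Ȟ^0 = Z; Ȟ^1 = Z^2; Ȟ^2 = 0


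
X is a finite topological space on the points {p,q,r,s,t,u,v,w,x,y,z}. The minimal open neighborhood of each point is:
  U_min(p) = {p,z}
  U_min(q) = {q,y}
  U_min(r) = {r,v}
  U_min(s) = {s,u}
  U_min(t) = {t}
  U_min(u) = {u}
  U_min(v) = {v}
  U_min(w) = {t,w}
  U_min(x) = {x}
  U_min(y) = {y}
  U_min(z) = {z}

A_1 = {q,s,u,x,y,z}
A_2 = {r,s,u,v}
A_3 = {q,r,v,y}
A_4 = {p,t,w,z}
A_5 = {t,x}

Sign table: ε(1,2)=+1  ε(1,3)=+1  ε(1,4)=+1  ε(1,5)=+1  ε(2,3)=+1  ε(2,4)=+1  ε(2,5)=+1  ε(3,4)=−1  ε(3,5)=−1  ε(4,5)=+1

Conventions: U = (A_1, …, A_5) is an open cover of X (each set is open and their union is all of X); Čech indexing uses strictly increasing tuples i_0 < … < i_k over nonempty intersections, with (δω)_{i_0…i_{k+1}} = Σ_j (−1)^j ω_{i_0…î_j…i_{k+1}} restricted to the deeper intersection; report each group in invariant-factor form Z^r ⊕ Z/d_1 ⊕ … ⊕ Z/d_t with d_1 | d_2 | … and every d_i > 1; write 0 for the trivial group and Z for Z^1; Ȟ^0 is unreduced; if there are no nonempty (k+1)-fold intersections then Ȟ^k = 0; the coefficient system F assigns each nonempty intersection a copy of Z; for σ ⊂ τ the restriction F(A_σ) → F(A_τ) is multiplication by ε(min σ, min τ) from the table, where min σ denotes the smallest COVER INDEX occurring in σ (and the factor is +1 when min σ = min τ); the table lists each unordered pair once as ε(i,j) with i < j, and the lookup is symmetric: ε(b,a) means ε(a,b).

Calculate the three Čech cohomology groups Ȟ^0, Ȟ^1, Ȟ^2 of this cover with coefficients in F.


nonempty overlaps:
  A12={s,u} A13={q,y} A14={z} A15={x} A23={r,v} A45={t}
C dims 5,6; δ0: rk 4, SNF 1^4
degree 0: 5−4−0 = 1 → Ȟ^0 ≅ Z
degree 1: 6−0−4 = 2 → Ȟ^1 ≅ Z^2
degree 2: 0−0−0 = 0 → Ȟ^2 ≅ 0

Ȟ^0 = Z; Ȟ^1 = Z^2; Ȟ^2 = 0


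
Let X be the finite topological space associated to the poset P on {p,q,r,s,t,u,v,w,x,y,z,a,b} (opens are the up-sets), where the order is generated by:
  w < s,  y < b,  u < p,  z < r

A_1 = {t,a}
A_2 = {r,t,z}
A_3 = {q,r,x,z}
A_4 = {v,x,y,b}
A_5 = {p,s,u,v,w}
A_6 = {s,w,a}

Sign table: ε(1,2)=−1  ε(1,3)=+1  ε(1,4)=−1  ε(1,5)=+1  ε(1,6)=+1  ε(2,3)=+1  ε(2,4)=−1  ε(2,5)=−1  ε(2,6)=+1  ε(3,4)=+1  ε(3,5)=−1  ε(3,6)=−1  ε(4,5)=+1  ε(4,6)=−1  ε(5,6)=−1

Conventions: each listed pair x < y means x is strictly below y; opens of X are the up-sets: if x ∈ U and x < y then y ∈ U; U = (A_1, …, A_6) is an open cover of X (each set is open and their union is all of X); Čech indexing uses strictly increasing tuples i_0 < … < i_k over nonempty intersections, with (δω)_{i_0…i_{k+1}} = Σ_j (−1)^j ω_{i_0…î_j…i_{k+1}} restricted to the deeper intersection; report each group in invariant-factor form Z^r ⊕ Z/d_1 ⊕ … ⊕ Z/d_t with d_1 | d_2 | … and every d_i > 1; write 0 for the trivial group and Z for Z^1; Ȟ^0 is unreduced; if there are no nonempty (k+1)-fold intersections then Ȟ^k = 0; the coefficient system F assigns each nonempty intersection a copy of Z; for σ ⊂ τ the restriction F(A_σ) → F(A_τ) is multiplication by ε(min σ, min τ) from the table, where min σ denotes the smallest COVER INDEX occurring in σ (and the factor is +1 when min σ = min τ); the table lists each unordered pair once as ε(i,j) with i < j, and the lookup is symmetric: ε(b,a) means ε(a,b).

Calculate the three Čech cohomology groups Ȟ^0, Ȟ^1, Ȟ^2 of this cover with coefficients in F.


nerve of the cover:
  A12={t} A16={a} A23={r,z} A34={x} A45={v} A56={s,w}
C dims 6,6; δ0: rk 5, SNF 1^5
Ȟ^0 = (6 − 5) − 0 = 1, so Ȟ^0 ≅ Z
Ȟ^1 = (6 − 0) − 5 = 1, so Ȟ^1 ≅ Z
Ȟ^2 = (0 − 0) − 0 = 0, so Ȟ^2 ≅ 0

Ȟ^0(U;F) ≅ Z, Ȟ^1(U;F) ≅ Z, Ȟ^2(U;F) ≅ 0


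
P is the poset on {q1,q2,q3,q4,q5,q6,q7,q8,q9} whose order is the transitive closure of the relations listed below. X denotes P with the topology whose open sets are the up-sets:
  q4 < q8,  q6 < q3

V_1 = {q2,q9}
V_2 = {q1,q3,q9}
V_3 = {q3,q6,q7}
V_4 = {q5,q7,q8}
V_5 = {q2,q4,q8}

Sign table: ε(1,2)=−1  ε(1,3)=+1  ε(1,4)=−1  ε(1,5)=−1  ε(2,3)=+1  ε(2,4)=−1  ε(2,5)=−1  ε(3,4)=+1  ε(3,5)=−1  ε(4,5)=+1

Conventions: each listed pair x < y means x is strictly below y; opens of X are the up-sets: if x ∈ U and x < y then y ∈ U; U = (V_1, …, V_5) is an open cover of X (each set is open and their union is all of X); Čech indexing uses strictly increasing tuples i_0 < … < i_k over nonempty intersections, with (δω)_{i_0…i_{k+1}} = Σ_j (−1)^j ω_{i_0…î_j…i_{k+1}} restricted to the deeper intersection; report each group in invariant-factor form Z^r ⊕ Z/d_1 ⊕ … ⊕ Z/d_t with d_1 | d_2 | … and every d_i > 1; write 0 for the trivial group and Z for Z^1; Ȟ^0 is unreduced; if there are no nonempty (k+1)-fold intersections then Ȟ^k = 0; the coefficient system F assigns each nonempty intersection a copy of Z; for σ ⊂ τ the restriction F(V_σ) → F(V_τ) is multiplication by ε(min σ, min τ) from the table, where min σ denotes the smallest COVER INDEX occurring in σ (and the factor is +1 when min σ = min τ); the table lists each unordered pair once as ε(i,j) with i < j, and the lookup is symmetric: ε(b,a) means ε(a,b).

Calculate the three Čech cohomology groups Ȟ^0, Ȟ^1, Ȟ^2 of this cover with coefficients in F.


Ȟ^0 = Z; Ȟ^1 = Z; Ȟ^2 = 0

cover nerve:
  V12={q9} V15={q2} V23={q3} V34={q7} V45={q8}
C dims 5,5; δ0: rk 4, SNF 1^4
Ȟ^0: (5−4)−0=1 ⇒ Z
Ȟ^1: (5−0)−4=1 ⇒ Z
Ȟ^2: (0−0)−0=0 ⇒ 0


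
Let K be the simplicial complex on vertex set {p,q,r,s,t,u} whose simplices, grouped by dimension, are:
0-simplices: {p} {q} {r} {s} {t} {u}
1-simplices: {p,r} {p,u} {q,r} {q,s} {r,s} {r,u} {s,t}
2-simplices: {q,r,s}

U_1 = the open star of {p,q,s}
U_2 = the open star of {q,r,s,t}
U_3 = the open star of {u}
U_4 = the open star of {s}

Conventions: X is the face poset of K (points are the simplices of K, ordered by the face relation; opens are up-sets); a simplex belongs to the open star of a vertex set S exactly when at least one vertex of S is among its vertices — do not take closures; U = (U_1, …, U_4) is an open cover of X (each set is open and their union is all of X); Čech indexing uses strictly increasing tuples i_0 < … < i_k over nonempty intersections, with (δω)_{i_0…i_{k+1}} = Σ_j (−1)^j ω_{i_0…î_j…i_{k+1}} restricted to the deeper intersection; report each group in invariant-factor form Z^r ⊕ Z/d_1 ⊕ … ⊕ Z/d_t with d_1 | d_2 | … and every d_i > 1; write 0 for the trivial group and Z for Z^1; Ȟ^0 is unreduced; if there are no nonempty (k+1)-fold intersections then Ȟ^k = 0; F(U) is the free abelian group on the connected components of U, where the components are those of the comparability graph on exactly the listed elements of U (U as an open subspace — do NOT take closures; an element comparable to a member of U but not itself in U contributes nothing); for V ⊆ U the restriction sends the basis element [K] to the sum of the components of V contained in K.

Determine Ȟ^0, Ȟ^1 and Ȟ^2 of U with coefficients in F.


Ȟ^0 ≅ Z, Ȟ^1 ≅ Z and Ȟ^2 ≅ 0

intersection data:
  U1={{p},{q},{s},{p,r},{p,u},{q,r},{q,s},{r,s},{s,t},{q,r,s}} U2={{q},{r},{s},{t},{p,r},{q,r},{q,s},{r,s},{r,u},{s,t},{q,r,s}} U3={{u},{p,u},{r,u}} U4={{s},{q,s},{r,s},{s,t},{q,r,s}}
  U12={{q},{s},{p,r},{q,r},{q,s},{r,s},{s,t},{q,r,s}} U13={{p,u}} U14={{s},{q,s},{r,s},{s,t},{q,r,s}} U23={{r,u}} U24={{s},{q,s},{r,s},{s,t},{q,r,s}}
  U124={{s},{q,s},{r,s},{s,t},{q,r,s}}
components per intersection:
  U1: {{p},{p,r},{p,u}} {{q},{s},{q,r},{q,s},{r,s},{s,t},{q,r,s}}
  U2: {{q},{r},{s},{t},{p,r},{q,r},{q,s},{r,s},{r,u},{s,t},{q,r,s}}
  U3: {{u},{p,u},{r,u}}
  U4: {{s},{q,s},{r,s},{s,t},{q,r,s}}
  U12: {{q},{s},{q,r},{q,s},{r,s},{s,t},{q,r,s}} {{p,r}}
  U13: {{p,u}}
  U14: {{s},{q,s},{r,s},{s,t},{q,r,s}}
  U23: {{r,u}}
  U24: {{s},{q,s},{r,s},{s,t},{q,r,s}}
  U124: {{s},{q,s},{r,s},{s,t},{q,r,s}}
C dims 5,6,1; δ0: rk 4, SNF 1^4; δ1: rk 1, SNF 1^1
Ȟ^0 = (5 − 4) − 0 = 1, so Ȟ^0 ≅ Z
Ȟ^1 = (6 − 1) − 4 = 1, so Ȟ^1 ≅ Z
Ȟ^2 = (1 − 0) − 1 = 0, so Ȟ^2 ≅ 0


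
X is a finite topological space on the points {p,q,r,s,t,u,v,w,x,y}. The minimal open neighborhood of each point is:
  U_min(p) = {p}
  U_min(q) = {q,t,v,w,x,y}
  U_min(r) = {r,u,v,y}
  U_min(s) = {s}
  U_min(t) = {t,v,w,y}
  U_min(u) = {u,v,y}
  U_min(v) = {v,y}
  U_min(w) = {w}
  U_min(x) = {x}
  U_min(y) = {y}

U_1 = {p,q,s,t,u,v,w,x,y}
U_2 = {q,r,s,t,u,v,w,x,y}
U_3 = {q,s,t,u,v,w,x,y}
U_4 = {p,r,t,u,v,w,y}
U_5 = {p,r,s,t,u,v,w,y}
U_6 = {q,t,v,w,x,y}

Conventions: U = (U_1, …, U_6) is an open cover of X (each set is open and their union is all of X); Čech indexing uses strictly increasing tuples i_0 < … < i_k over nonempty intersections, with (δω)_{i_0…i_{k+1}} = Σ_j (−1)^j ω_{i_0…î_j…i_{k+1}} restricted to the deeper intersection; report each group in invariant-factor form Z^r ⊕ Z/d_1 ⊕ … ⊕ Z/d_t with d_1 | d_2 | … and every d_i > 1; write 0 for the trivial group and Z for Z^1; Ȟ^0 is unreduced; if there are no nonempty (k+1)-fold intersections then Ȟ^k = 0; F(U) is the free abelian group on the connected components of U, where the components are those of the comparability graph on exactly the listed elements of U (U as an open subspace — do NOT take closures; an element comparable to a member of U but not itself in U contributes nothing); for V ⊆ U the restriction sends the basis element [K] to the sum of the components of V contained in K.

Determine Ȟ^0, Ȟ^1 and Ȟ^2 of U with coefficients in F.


cover nerve:
  U12={q,s,t,u,v,w,x,y} U13={q,s,t,u,v,w,x,y} U14={p,t,u,v,w,y} U15={p,s,t,u,v,w,y} U16={q,t,v,w,x,y} U23={q,s,t,u,v,w,x,y} U24={r,t,u,v,w,y} U25={r,s,t,u,v,w,y} U26={q,t,v,w,x,y} U34={t,u,v,w,y} U35={s,t,u,v,w,y} U36={q,t,v,w,x,y} U45={p,r,t,u,v,w,y} U46={t,v,w,y} U56={t,v,w,y}
  U123={q,s,t,u,v,w,x,y} U124={t,u,v,w,y} U125={s,t,u,v,w,y} U126={q,t,v,w,x,y} U134={t,u,v,w,y} U135={s,t,u,v,w,y} U136={q,t,v,w,x,y} U145={p,t,u,v,w,y} U146={t,v,w,y} U156={t,v,w,y} U234={t,u,v,w,y} U235={s,t,u,v,w,y} U236={q,t,v,w,x,y} U245={r,t,u,v,w,y} U246={t,v,w,y} U256={t,v,w,y} U345={t,u,v,w,y} U346={t,v,w,y} U356={t,v,w,y} U456={t,v,w,y}
  U1234={t,u,v,w,y} U1235={s,t,u,v,w,y} U1236={q,t,v,w,x,y} U1245={t,u,v,w,y} U1246={t,v,w,y} U1256={t,v,w,y} U1345={t,u,v,w,y} U1346={t,v,w,y} U1356={t,v,w,y} U1456={t,v,w,y} U2345={t,u,v,w,y} U2346={t,v,w,y} U2356={t,v,w,y} U2456={t,v,w,y} U3456={t,v,w,y}
  U12345={t,u,v,w,y} U12346={t,v,w,y} U12356={t,v,w,y} U12456={t,v,w,y} U13456={t,v,w,y} U23456={t,v,w,y}
  U123456={t,v,w,y}
components per intersection:
  U1: {p} {q,t,u,v,w,x,y} {s}
  U2: {q,r,t,u,v,w,x,y} {s}
  U3: {q,t,u,v,w,x,y} {s}
  U4: {p} {r,t,u,v,w,y}
  U5: {p} {r,t,u,v,w,y} {s}
  U6: {q,t,v,w,x,y}
  U12: {q,t,u,v,w,x,y} {s}
  U13: {q,t,u,v,w,x,y} {s}
  U14: {p} {t,u,v,w,y}
  U15: {p} {s} {t,u,v,w,y}
  U16: {q,t,v,w,x,y}
  U23: {q,t,u,v,w,x,y} {s}
  U24: {r,t,u,v,w,y}
  U25: {r,t,u,v,w,y} {s}
  U26: {q,t,v,w,x,y}
  U34: {t,u,v,w,y}
  U35: {s} {t,u,v,w,y}
  U36: {q,t,v,w,x,y}
  U45: {p} {r,t,u,v,w,y}
  U46: {t,v,w,y}
  U56: {t,v,w,y}
  U123: {q,t,u,v,w,x,y} {s}
  U124: {t,u,v,w,y}
  U125: {s} {t,u,v,w,y}
  U126: {q,t,v,w,x,y}
  U134: {t,u,v,w,y}
  U135: {s} {t,u,v,w,y}
  U136: {q,t,v,w,x,y}
  U145: {p} {t,u,v,w,y}
  U146: {t,v,w,y}
  U156: {t,v,w,y}
  U234: {t,u,v,w,y}
  U235: {s} {t,u,v,w,y}
  U236: {q,t,v,w,x,y}
  U245: {r,t,u,v,w,y}
  U246: {t,v,w,y}
  U256: {t,v,w,y}
  U345: {t,u,v,w,y}
  U346: {t,v,w,y}
  U356: {t,v,w,y}
  U456: {t,v,w,y}
  U1234: {t,u,v,w,y}
  U1235: {s} {t,u,v,w,y}
  U1236: {q,t,v,w,x,y}
  U1245: {t,u,v,w,y}
  U1246: {t,v,w,y}
  U1256: {t,v,w,y}
  U1345: {t,u,v,w,y}
  U1346: {t,v,w,y}
  U1356: {t,v,w,y}
  U1456: {t,v,w,y}
  U2345: {t,u,v,w,y}
  U2346: {t,v,w,y}
  U2356: {t,v,w,y}
  U2456: {t,v,w,y}
  U3456: {t,v,w,y}
  U12345: {t,u,v,w,y}
  U12346: {t,v,w,y}
  U12356: {t,v,w,y}
  U12456: {t,v,w,y}
  U13456: {t,v,w,y}
  U23456: {t,v,w,y}
  U123456: {t,v,w,y}
C dims 13,24,25,16; δ0: rk 10, SNF 1^10; δ1: rk 14, SNF 1^14; δ2: rk 11, SNF 1^11
Ȟ^0: (13−10)−0=3 ⇒ Z^3
Ȟ^1: (24−14)−10=0 ⇒ 0
Ȟ^2: (25−11)−14=0 ⇒ 0

Ȟ^0(U;F) ≅ Z^3, Ȟ^1(U;F) ≅ 0, Ȟ^2(U;F) ≅ 0


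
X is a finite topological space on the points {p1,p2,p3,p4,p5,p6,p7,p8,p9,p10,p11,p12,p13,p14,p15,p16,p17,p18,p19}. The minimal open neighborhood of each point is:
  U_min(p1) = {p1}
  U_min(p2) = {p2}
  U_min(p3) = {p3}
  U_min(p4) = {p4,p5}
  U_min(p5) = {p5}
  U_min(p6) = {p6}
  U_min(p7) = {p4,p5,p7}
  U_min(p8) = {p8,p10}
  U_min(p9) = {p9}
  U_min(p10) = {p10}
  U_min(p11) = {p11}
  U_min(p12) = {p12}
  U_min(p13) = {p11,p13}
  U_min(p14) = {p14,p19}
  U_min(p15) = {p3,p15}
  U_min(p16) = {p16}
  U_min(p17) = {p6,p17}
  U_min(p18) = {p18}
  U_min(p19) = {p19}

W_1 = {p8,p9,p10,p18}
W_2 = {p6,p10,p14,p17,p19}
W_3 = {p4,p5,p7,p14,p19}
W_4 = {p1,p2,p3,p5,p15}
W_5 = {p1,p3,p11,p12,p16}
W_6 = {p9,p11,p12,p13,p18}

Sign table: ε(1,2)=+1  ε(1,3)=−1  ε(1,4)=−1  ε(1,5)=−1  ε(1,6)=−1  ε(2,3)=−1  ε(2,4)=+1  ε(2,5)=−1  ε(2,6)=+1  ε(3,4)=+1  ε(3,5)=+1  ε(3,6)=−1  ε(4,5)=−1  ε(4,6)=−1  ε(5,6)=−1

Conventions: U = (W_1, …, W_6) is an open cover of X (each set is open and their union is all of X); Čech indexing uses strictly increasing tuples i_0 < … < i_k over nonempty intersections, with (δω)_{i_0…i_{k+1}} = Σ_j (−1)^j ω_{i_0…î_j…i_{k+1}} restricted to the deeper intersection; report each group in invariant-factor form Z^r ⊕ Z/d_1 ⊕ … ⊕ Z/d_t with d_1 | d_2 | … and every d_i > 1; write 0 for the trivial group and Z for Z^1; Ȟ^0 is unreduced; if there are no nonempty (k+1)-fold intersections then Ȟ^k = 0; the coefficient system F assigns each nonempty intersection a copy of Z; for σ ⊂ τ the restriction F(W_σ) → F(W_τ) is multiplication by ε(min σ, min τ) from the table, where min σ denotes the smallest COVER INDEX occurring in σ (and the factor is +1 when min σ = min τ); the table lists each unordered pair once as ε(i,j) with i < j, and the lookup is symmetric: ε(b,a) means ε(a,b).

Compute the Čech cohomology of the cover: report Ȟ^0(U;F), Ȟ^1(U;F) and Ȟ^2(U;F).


nonempty intersections:
  W12={p10} W16={p9,p18} W23={p14,p19} W34={p5} W45={p1,p3} W56={p11,p12}
C dims 6,6; δ0: rk 5, SNF 1^5
Ȟ^0: (6−5)−0=1 ⇒ Z
Ȟ^1: (6−0)−5=1 ⇒ Z
Ȟ^2: (0−0)−0=0 ⇒ 0

Ȟ^0 ≅ Z, Ȟ^1 ≅ Z and Ȟ^2 ≅ 0


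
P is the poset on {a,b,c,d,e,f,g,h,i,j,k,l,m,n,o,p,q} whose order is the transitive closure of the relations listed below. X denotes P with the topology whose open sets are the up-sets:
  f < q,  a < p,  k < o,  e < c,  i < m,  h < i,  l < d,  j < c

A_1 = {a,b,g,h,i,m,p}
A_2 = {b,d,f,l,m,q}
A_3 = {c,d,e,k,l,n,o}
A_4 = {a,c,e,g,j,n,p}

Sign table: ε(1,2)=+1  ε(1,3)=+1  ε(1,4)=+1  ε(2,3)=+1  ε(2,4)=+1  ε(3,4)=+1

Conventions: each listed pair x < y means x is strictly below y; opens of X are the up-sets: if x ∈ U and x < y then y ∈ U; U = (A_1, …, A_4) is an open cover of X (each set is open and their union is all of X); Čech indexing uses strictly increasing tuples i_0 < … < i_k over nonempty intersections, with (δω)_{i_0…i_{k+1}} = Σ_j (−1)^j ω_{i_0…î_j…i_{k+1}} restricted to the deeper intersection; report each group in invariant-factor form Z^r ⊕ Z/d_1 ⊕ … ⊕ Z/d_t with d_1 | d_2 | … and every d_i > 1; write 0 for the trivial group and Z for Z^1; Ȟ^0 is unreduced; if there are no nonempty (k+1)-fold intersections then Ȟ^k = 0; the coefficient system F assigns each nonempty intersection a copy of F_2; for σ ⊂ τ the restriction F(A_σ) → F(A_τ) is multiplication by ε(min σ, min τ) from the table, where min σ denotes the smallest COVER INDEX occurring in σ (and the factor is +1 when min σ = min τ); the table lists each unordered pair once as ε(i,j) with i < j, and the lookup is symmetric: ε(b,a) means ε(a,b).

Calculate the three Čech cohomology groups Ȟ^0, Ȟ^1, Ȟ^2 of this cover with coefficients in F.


nonempty intersections:
  A12={b,m} A14={a,g,p} A23={d,l} A34={c,e,n}
C dims 4,4; δ0: rk_F2 3
Ȟ^0: (4−3)−0=1 ⇒ Z/2
Ȟ^1: (4−0)−3=1 ⇒ Z/2
Ȟ^2: (0−0)−0=0 ⇒ 0

Ȟ^0 = Z/2, Ȟ^1 = Z/2 and Ȟ^2 = 0


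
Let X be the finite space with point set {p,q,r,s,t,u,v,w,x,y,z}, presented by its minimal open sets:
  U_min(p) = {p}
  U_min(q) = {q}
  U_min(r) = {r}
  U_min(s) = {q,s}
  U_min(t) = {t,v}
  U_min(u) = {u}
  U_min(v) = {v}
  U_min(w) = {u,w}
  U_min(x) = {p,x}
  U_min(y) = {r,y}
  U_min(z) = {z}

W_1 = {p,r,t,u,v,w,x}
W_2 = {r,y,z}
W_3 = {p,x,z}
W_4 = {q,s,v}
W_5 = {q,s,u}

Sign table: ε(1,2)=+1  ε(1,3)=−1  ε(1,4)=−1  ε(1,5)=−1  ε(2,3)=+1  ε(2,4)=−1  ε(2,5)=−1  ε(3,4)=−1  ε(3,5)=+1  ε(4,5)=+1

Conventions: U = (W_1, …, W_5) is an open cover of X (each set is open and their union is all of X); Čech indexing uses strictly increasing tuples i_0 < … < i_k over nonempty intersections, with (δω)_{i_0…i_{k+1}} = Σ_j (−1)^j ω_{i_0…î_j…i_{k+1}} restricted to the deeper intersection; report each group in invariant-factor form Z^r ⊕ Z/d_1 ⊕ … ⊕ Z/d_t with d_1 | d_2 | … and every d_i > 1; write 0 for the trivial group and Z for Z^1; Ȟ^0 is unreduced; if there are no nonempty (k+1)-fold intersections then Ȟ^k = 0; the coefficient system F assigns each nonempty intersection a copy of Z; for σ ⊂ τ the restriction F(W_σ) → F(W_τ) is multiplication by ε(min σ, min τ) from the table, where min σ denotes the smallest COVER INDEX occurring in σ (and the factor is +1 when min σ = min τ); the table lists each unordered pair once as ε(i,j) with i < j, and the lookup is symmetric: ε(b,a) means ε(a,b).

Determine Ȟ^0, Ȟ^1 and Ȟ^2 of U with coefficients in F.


nonempty intersections:
  W12={r} W13={p,x} W14={v} W15={u} W23={z} W45={q,s}
C dims 5,6; δ0: rk 5, SNF 1^4·2
Ȟ^0: (5−5)−0=0 ⇒ 0
Ȟ^1: (6−0)−5=1 plus torsion [2] ⇒ Z ⊕ Z/2
Ȟ^2: (0−0)−0=0 ⇒ 0

Ȟ^0 ≅ 0,  Ȟ^1 ≅ Z ⊕ Z/2,  Ȟ^2 ≅ 0


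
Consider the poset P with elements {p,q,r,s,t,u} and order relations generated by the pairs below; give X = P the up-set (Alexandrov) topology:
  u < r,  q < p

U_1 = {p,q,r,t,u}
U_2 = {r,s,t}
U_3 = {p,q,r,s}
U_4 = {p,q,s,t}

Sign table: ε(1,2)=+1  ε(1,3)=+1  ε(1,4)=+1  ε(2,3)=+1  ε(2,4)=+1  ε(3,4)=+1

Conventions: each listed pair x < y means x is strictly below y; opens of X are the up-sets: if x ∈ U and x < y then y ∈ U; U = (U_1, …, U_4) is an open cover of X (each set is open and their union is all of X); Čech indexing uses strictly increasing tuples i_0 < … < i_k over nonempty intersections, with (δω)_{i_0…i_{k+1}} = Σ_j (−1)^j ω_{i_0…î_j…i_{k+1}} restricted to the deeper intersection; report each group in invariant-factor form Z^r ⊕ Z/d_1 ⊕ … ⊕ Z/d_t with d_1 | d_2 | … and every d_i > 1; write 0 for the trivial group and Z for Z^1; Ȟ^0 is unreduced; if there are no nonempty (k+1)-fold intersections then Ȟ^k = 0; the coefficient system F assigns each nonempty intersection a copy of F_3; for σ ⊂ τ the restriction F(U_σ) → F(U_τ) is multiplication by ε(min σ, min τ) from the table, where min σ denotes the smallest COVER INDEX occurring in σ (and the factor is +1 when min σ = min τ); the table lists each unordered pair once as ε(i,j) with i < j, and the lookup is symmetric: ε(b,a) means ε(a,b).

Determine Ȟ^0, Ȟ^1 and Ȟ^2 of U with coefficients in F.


Ȟ^0 = Z/3,  Ȟ^1 = 0,  Ȟ^2 = Z/3

cover nerve:
  U12={r,t} U13={p,q,r} U14={p,q,t} U23={r,s} U24={s,t} U34={p,q,s}
  U123={r} U124={t} U134={p,q} U234={s}
C dims 4,6,4; δ0: rk_F3 3; δ1: rk_F3 3
Ȟ^0: (4−3)−0=1 ⇒ Z/3
Ȟ^1: (6−3)−3=0 ⇒ 0
Ȟ^2: (4−0)−3=1 ⇒ Z/3


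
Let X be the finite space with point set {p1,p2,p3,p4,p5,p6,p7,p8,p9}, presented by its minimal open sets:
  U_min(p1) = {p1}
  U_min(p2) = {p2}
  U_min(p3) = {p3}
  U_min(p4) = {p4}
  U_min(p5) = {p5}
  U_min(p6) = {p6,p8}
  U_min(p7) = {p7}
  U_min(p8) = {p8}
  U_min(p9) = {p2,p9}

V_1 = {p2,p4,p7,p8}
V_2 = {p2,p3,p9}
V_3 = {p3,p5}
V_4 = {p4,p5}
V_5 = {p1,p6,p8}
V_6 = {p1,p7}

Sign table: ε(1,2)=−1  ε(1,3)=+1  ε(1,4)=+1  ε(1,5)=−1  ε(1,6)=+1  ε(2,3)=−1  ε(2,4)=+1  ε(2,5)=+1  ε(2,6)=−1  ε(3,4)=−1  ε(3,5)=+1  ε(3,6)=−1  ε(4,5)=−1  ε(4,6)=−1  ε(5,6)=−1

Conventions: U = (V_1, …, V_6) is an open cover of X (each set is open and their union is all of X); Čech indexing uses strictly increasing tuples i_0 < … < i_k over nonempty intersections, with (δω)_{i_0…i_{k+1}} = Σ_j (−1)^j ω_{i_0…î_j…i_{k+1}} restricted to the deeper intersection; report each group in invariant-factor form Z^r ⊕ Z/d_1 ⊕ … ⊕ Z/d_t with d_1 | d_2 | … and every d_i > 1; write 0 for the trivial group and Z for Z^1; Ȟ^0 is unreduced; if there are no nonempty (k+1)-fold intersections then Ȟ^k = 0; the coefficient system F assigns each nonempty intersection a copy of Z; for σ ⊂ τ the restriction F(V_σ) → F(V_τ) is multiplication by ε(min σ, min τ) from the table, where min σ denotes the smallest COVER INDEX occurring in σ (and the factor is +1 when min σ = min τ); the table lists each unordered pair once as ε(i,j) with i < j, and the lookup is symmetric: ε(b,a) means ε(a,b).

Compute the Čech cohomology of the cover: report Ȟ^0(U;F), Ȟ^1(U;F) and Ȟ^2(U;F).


Ȟ^0 ≅ 0; Ȟ^1 ≅ Z ⊕ Z/2; Ȟ^2 ≅ 0

cover nerve:
  V12={p2} V14={p4} V15={p8} V16={p7} V23={p3} V34={p5} V56={p1}
C dims 6,7; δ0: rk 6, SNF 1^5·2
Ȟ^0: (6−6)−0=0 ⇒ 0
Ȟ^1: (7−0)−6=1 plus torsion [2] ⇒ Z ⊕ Z/2
Ȟ^2: (0−0)−0=0 ⇒ 0


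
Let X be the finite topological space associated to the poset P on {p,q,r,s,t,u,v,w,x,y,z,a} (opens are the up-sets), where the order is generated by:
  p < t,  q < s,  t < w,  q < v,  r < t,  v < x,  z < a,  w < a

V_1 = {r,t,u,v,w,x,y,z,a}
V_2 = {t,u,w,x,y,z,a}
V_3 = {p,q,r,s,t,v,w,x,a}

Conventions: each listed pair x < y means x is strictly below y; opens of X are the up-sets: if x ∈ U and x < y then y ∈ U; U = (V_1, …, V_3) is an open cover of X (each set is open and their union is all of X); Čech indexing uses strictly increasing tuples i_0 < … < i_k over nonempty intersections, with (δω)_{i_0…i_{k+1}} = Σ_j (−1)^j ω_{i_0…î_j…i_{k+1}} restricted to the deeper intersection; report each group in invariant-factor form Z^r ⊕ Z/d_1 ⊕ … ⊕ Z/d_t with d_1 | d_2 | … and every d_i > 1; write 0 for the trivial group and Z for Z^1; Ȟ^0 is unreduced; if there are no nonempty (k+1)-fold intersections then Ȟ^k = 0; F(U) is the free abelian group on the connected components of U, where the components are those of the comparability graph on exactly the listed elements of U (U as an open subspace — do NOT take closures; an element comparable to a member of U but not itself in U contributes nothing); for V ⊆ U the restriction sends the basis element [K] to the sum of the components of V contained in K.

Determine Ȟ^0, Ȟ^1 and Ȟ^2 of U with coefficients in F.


cover nerve:
  V12={t,u,w,x,y,z,a} V13={r,t,v,w,x,a} V23={t,w,x,a}
  V123={t,w,x,a}
components per intersection:
  V1: {r,t,w,z,a} {u} {v,x} {y}
  V2: {t,w,z,a} {u} {x} {y}
  V3: {p,r,t,w,a} {q,s,v,x}
  V12: {t,w,z,a} {u} {x} {y}
  V13: {r,t,w,a} {v,x}
  V23: {t,w,a} {x}
  V123: {t,w,a} {x}
C dims 10,8,2; δ0: rk 6, SNF 1^6; δ1: rk 2, SNF 1^2
Ȟ^0: (10−6)−0=4 ⇒ Z^4
Ȟ^1: (8−2)−6=0 ⇒ 0
Ȟ^2: (2−0)−2=0 ⇒ 0

Ȟ^0 = Z^4,  Ȟ^1 = 0,  Ȟ^2 = 0


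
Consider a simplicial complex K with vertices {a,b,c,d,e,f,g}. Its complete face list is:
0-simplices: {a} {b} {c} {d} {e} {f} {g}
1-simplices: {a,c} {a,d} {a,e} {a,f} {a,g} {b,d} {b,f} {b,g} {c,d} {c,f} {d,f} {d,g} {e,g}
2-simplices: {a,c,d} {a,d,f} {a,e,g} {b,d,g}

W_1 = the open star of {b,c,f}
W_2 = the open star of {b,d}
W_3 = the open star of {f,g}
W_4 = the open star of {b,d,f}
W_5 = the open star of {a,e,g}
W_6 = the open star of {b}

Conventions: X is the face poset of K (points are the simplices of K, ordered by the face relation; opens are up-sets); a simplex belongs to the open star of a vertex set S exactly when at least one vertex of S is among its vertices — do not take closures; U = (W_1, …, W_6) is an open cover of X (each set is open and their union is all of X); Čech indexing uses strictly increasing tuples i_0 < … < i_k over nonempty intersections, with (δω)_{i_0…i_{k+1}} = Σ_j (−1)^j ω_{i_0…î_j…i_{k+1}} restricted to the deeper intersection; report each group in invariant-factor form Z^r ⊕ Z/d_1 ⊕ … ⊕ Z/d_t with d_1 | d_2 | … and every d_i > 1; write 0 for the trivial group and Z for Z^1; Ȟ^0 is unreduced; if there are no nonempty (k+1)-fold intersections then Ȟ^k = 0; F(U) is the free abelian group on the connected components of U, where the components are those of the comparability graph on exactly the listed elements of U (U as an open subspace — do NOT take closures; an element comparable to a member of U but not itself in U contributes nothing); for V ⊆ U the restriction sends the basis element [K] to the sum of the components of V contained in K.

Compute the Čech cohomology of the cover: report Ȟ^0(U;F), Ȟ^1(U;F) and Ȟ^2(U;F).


Ȟ^0 ≅ Z, Ȟ^1 ≅ Z^2 and Ȟ^2 ≅ 0

nonempty intersections:
  W1={{b},{c},{f},{a,c},{a,f},{b,d},{b,f},{b,g},{c,d},{c,f},{d,f},{a,c,d},{a,d,f},{b,d,g}} W2={{b},{d},{a,d},{b,d},{b,f},{b,g},{c,d},{d,f},{d,g},{a,c,d},{a,d,f},{b,d,g}} W3={{f},{g},{a,f},{a,g},{b,f},{b,g},{c,f},{d,f},{d,g},{e,g},{a,d,f},{a,e,g},{b,d,g}} W4={{b},{d},{f},{a,d},{a,f},{b,d},{b,f},{b,g},{c,d},{c,f},{d,f},{d,g},{a,c,d},{a,d,f},{b,d,g}} W5={{a},{e},{g},{a,c},{a,d},{a,e},{a,f},{a,g},{b,g},{d,g},{e,g},{a,c,d},{a,d,f},{a,e,g},{b,d,g}} W6={{b},{b,d},{b,f},{b,g},{b,d,g}}
  W12={{b},{b,d},{b,f},{b,g},{c,d},{d,f},{a,c,d},{a,d,f},{b,d,g}} W13={{f},{a,f},{b,f},{b,g},{c,f},{d,f},{a,d,f},{b,d,g}} W14={{b},{f},{a,f},{b,d},{b,f},{b,g},{c,d},{c,f},{d,f},{a,c,d},{a,d,f},{b,d,g}} W15={{a,c},{a,f},{b,g},{a,c,d},{a,d,f},{b,d,g}} W16={{b},{b,d},{b,f},{b,g},{b,d,g}} W23={{b,f},{b,g},{d,f},{d,g},{a,d,f},{b,d,g}} W24={{b},{d},{a,d},{b,d},{b,f},{b,g},{c,d},{d,f},{d,g},{a,c,d},{a,d,f},{b,d,g}} W25={{a,d},{b,g},{d,g},{a,c,d},{a,d,f},{b,d,g}} W26={{b},{b,d},{b,f},{b,g},{b,d,g}} W34={{f},{a,f},{b,f},{b,g},{c,f},{d,f},{d,g},{a,d,f},{b,d,g}} W35={{g},{a,f},{a,g},{b,g},{d,g},{e,g},{a,d,f},{a,e,g},{b,d,g}} W36={{b,f},{b,g},{b,d,g}} W45={{a,d},{a,f},{b,g},{d,g},{a,c,d},{a,d,f},{b,d,g}} W46={{b},{b,d},{b,f},{b,g},{b,d,g}} W56={{b,g},{b,d,g}}
  W123={{b,f},{b,g},{d,f},{a,d,f},{b,d,g}} W124={{b},{b,d},{b,f},{b,g},{c,d},{d,f},{a,c,d},{a,d,f},{b,d,g}} W125={{b,g},{a,c,d},{a,d,f},{b,d,g}} W126={{b},{b,d},{b,f},{b,g},{b,d,g}} W134={{f},{a,f},{b,f},{b,g},{c,f},{d,f},{a,d,f},{b,d,g}} W135={{a,f},{b,g},{a,d,f},{b,d,g}} W136={{b,f},{b,g},{b,d,g}} W145={{a,f},{b,g},{a,c,d},{a,d,f},{b,d,g}} W146={{b},{b,d},{b,f},{b,g},{b,d,g}} W156={{b,g},{b,d,g}} W234={{b,f},{b,g},{d,f},{d,g},{a,d,f},{b,d,g}} W235={{b,g},{d,g},{a,d,f},{b,d,g}} W236={{b,f},{b,g},{b,d,g}} W245={{a,d},{b,g},{d,g},{a,c,d},{a,d,f},{b,d,g}} W246={{b},{b,d},{b,f},{b,g},{b,d,g}} W256={{b,g},{b,d,g}} W345={{a,f},{b,g},{d,g},{a,d,f},{b,d,g}} W346={{b,f},{b,g},{b,d,g}} W356={{b,g},{b,d,g}} W456={{b,g},{b,d,g}}
  W1234={{b,f},{b,g},{d,f},{a,d,f},{b,d,g}} W1235={{b,g},{a,d,f},{b,d,g}} W1236={{b,f},{b,g},{b,d,g}} W1245={{b,g},{a,c,d},{a,d,f},{b,d,g}} W1246={{b},{b,d},{b,f},{b,g},{b,d,g}} W1256={{b,g},{b,d,g}} W1345={{a,f},{b,g},{a,d,f},{b,d,g}} W1346={{b,f},{b,g},{b,d,g}} W1356={{b,g},{b,d,g}} W1456={{b,g},{b,d,g}} W2345={{b,g},{d,g},{a,d,f},{b,d,g}} W2346={{b,f},{b,g},{b,d,g}} W2356={{b,g},{b,d,g}} W2456={{b,g},{b,d,g}} W3456={{b,g},{b,d,g}}
  W12345={{b,g},{a,d,f},{b,d,g}} W12346={{b,f},{b,g},{b,d,g}} W12356={{b,g},{b,d,g}} W12456={{b,g},{b,d,g}} W13456={{b,g},{b,d,g}} W23456={{b,g},{b,d,g}}
  W123456={{b,g},{b,d,g}}
components per intersection:
  W1: {{b},{c},{f},{a,c},{a,f},{b,d},{b,f},{b,g},{c,d},{c,f},{d,f},{a,c,d},{a,d,f},{b,d,g}}
  W2: {{b},{d},{a,d},{b,d},{b,f},{b,g},{c,d},{d,f},{d,g},{a,c,d},{a,d,f},{b,d,g}}
  W3: {{f},{a,f},{b,f},{c,f},{d,f},{a,d,f}} {{g},{a,g},{b,g},{d,g},{e,g},{a,e,g},{b,d,g}}
  W4: {{b},{d},{f},{a,d},{a,f},{b,d},{b,f},{b,g},{c,d},{c,f},{d,f},{d,g},{a,c,d},{a,d,f},{b,d,g}}
  W5: {{a},{e},{g},{a,c},{a,d},{a,e},{a,f},{a,g},{b,g},{d,g},{e,g},{a,c,d},{a,d,f},{a,e,g},{b,d,g}}
  W6: {{b},{b,d},{b,f},{b,g},{b,d,g}}
  W12: {{b},{b,d},{b,f},{b,g},{b,d,g}} {{c,d},{a,c,d}} {{d,f},{a,d,f}}
  W13: {{f},{a,f},{b,f},{c,f},{d,f},{a,d,f}} {{b,g},{b,d,g}}
  W14: {{b},{f},{a,f},{b,d},{b,f},{b,g},{c,f},{d,f},{a,d,f},{b,d,g}} {{c,d},{a,c,d}}
  W15: {{a,c},{a,c,d}} {{a,f},{a,d,f}} {{b,g},{b,d,g}}
  W16: {{b},{b,d},{b,f},{b,g},{b,d,g}}
  W23: {{b,f}} {{b,g},{d,g},{b,d,g}} {{d,f},{a,d,f}}
  W24: {{b},{d},{a,d},{b,d},{b,f},{b,g},{c,d},{d,f},{d,g},{a,c,d},{a,d,f},{b,d,g}}
  W25: {{a,d},{a,c,d},{a,d,f}} {{b,g},{d,g},{b,d,g}}
  W26: {{b},{b,d},{b,f},{b,g},{b,d,g}}
  W34: {{f},{a,f},{b,f},{c,f},{d,f},{a,d,f}} {{b,g},{d,g},{b,d,g}}
  W35: {{g},{a,g},{b,g},{d,g},{e,g},{a,e,g},{b,d,g}} {{a,f},{a,d,f}}
  W36: {{b,f}} {{b,g},{b,d,g}}
  W45: {{a,d},{a,f},{a,c,d},{a,d,f}} {{b,g},{d,g},{b,d,g}}
  W46: {{b},{b,d},{b,f},{b,g},{b,d,g}}
  W56: {{b,g},{b,d,g}}
  W123: {{b,f}} {{b,g},{b,d,g}} {{d,f},{a,d,f}}
  W124: {{b},{b,d},{b,f},{b,g},{b,d,g}} {{c,d},{a,c,d}} {{d,f},{a,d,f}}
  W125: {{b,g},{b,d,g}} {{a,c,d}} {{a,d,f}}
  W126: {{b},{b,d},{b,f},{b,g},{b,d,g}}
  W134: {{f},{a,f},{b,f},{c,f},{d,f},{a,d,f}} {{b,g},{b,d,g}}
  W135: {{a,f},{a,d,f}} {{b,g},{b,d,g}}
  W136: {{b,f}} {{b,g},{b,d,g}}
  W145: {{a,f},{a,d,f}} {{b,g},{b,d,g}} {{a,c,d}}
  W146: {{b},{b,d},{b,f},{b,g},{b,d,g}}
  W156: {{b,g},{b,d,g}}
  W234: {{b,f}} {{b,g},{d,g},{b,d,g}} {{d,f},{a,d,f}}
  W235: {{b,g},{d,g},{b,d,g}} {{a,d,f}}
  W236: {{b,f}} {{b,g},{b,d,g}}
  W245: {{a,d},{a,c,d},{a,d,f}} {{b,g},{d,g},{b,d,g}}
  W246: {{b},{b,d},{b,f},{b,g},{b,d,g}}
  W256: {{b,g},{b,d,g}}
  W345: {{a,f},{a,d,f}} {{b,g},{d,g},{b,d,g}}
  W346: {{b,f}} {{b,g},{b,d,g}}
  W356: {{b,g},{b,d,g}}
  W456: {{b,g},{b,d,g}}
  W1234: {{b,f}} {{b,g},{b,d,g}} {{d,f},{a,d,f}}
  W1235: {{b,g},{b,d,g}} {{a,d,f}}
  W1236: {{b,f}} {{b,g},{b,d,g}}
  W1245: {{b,g},{b,d,g}} {{a,c,d}} {{a,d,f}}
  W1246: {{b},{b,d},{b,f},{b,g},{b,d,g}}
  W1256: {{b,g},{b,d,g}}
  W1345: {{a,f},{a,d,f}} {{b,g},{b,d,g}}
  W1346: {{b,f}} {{b,g},{b,d,g}}
  W1356: {{b,g},{b,d,g}}
  W1456: {{b,g},{b,d,g}}
  W2345: {{b,g},{d,g},{b,d,g}} {{a,d,f}}
  W2346: {{b,f}} {{b,g},{b,d,g}}
  W2356: {{b,g},{b,d,g}}
  W2456: {{b,g},{b,d,g}}
  W3456: {{b,g},{b,d,g}}
  W12345: {{b,g},{b,d,g}} {{a,d,f}}
  W12346: {{b,f}} {{b,g},{b,d,g}}
  W12356: {{b,g},{b,d,g}}
  W12456: {{b,g},{b,d,g}}
  W13456: {{b,g},{b,d,g}}
  W23456: {{b,g},{b,d,g}}
  W123456: {{b,g},{b,d,g}}
C dims 7,28,38,25; δ0: rk 6, SNF 1^6; δ1: rk 20, SNF 1^20; δ2: rk 18, SNF 1^18
Ȟ^0: (7−6)−0=1 ⇒ Z
Ȟ^1: (28−20)−6=2 ⇒ Z^2
Ȟ^2: (38−18)−20=0 ⇒ 0


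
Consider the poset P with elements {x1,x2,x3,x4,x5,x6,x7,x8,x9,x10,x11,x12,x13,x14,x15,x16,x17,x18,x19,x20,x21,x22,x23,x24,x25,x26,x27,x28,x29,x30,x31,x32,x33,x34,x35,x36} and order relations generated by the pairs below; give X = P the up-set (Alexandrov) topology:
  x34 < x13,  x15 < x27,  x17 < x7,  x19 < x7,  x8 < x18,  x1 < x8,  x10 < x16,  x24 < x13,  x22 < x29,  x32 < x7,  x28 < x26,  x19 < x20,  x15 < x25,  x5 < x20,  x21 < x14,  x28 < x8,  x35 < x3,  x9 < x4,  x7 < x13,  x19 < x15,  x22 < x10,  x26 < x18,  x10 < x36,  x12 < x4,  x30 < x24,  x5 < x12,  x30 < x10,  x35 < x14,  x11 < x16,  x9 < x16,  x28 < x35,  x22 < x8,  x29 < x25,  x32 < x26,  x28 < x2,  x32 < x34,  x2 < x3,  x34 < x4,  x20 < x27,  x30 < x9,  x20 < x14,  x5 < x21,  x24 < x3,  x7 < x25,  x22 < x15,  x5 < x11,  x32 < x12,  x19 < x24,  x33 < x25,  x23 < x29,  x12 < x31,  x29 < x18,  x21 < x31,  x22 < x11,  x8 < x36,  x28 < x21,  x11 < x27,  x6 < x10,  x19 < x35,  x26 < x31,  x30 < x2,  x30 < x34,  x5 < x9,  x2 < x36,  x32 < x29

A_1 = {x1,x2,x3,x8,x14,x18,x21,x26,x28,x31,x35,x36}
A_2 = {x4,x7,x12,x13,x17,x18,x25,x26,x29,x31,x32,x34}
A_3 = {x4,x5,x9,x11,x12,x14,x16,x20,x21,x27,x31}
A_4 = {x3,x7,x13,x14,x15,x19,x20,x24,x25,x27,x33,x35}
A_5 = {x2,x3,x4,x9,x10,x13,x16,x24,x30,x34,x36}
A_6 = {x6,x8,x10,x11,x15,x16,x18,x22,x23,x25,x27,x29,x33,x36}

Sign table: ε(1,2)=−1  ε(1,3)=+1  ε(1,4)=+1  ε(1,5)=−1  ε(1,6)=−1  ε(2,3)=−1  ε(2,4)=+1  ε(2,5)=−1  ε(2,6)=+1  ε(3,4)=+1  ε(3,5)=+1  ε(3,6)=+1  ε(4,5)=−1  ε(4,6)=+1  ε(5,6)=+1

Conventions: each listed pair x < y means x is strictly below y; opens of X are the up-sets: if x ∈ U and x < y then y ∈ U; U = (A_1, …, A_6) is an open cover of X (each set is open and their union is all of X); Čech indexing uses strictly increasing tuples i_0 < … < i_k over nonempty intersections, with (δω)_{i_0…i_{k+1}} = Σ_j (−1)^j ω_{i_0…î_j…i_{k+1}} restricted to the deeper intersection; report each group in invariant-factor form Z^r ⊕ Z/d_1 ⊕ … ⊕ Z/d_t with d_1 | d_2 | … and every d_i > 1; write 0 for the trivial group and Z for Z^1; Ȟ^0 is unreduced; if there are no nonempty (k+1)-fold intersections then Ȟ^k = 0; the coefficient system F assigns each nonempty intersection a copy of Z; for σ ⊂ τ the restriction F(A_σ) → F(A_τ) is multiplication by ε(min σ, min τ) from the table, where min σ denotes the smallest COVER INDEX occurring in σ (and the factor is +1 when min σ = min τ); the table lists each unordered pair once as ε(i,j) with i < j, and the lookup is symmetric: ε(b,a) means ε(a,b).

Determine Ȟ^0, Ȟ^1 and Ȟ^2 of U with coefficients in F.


Ȟ^0 = 0; Ȟ^1 = Z/2; Ȟ^2 = Z

nerve simplices:
  A12={x18,x26,x31} A13={x14,x21,x31} A14={x3,x14,x35} A15={x2,x3,x36} A16={x8,x18,x36} A23={x4,x12,x31} A24={x7,x13,x25} A25={x4,x13,x34} A26={x18,x25,x29} A34={x14,x20,x27} A35={x4,x9,x16} A36={x11,x16,x27} A45={x3,x13,x24} A46={x15,x25,x27,x33} A56={x10,x16,x36}
  A123={x31} A126={x18} A134={x14} A145={x3} A156={x36} A235={x4} A245={x13} A246={x25} A346={x27} A356={x16}
C dims 6,15,10; δ0: rk 6, SNF 1^5·2; δ1: rk 9, SNF 1^9
degree 0: 6−6−0 = 0 → Ȟ^0 ≅ 0
degree 1: 15−9−6 = 0 plus torsion [2] → Ȟ^1 ≅ Z/2
degree 2: 10−0−9 = 1 → Ȟ^2 ≅ Z


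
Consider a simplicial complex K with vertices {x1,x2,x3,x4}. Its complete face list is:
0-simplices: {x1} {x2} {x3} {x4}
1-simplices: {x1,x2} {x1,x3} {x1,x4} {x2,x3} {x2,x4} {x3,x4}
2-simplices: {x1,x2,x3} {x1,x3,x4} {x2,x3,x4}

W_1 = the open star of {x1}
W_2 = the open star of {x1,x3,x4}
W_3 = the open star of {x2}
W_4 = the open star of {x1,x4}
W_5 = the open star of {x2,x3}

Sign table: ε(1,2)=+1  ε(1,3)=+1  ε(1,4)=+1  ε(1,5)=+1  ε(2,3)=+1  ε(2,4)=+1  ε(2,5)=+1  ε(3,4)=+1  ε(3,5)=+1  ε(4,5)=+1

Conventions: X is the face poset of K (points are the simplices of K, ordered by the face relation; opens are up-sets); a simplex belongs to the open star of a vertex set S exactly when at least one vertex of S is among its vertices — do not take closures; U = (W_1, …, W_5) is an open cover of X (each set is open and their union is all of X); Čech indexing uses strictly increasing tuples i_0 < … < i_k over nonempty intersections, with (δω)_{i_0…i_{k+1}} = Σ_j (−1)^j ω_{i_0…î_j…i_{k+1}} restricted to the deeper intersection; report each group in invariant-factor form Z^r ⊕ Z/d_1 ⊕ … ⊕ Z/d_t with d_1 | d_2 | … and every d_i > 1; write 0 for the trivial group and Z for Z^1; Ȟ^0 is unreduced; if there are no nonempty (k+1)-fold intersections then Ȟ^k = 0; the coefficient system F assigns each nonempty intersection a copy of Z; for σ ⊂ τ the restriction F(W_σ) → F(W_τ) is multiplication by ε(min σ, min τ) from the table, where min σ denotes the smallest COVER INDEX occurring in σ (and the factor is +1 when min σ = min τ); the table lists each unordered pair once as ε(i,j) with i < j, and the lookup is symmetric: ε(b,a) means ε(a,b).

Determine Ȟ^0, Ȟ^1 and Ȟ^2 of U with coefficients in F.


cover nerve:
  W1={{x1},{x1,x2},{x1,x3},{x1,x4},{x1,x2,x3},{x1,x3,x4}} W2={{x1},{x3},{x4},{x1,x2},{x1,x3},{x1,x4},{x2,x3},{x2,x4},{x3,x4},{x1,x2,x3},{x1,x3,x4},{x2,x3,x4}} W3={{x2},{x1,x2},{x2,x3},{x2,x4},{x1,x2,x3},{x2,x3,x4}} W4={{x1},{x4},{x1,x2},{x1,x3},{x1,x4},{x2,x4},{x3,x4},{x1,x2,x3},{x1,x3,x4},{x2,x3,x4}} W5={{x2},{x3},{x1,x2},{x1,x3},{x2,x3},{x2,x4},{x3,x4},{x1,x2,x3},{x1,x3,x4},{x2,x3,x4}}
  W12={{x1},{x1,x2},{x1,x3},{x1,x4},{x1,x2,x3},{x1,x3,x4}} W13={{x1,x2},{x1,x2,x3}} W14={{x1},{x1,x2},{x1,x3},{x1,x4},{x1,x2,x3},{x1,x3,x4}} W15={{x1,x2},{x1,x3},{x1,x2,x3},{x1,x3,x4}} W23={{x1,x2},{x2,x3},{x2,x4},{x1,x2,x3},{x2,x3,x4}} W24={{x1},{x4},{x1,x2},{x1,x3},{x1,x4},{x2,x4},{x3,x4},{x1,x2,x3},{x1,x3,x4},{x2,x3,x4}} W25={{x3},{x1,x2},{x1,x3},{x2,x3},{x2,x4},{x3,x4},{x1,x2,x3},{x1,x3,x4},{x2,x3,x4}} W34={{x1,x2},{x2,x4},{x1,x2,x3},{x2,x3,x4}} W35={{x2},{x1,x2},{x2,x3},{x2,x4},{x1,x2,x3},{x2,x3,x4}} W45={{x1,x2},{x1,x3},{x2,x4},{x3,x4},{x1,x2,x3},{x1,x3,x4},{x2,x3,x4}}
  W123={{x1,x2},{x1,x2,x3}} W124={{x1},{x1,x2},{x1,x3},{x1,x4},{x1,x2,x3},{x1,x3,x4}} W125={{x1,x2},{x1,x3},{x1,x2,x3},{x1,x3,x4}} W134={{x1,x2},{x1,x2,x3}} W135={{x1,x2},{x1,x2,x3}} W145={{x1,x2},{x1,x3},{x1,x2,x3},{x1,x3,x4}} W234={{x1,x2},{x2,x4},{x1,x2,x3},{x2,x3,x4}} W235={{x1,x2},{x2,x3},{x2,x4},{x1,x2,x3},{x2,x3,x4}} W245={{x1,x2},{x1,x3},{x2,x4},{x3,x4},{x1,x2,x3},{x1,x3,x4},{x2,x3,x4}} W345={{x1,x2},{x2,x4},{x1,x2,x3},{x2,x3,x4}}
  W1234={{x1,x2},{x1,x2,x3}} W1235={{x1,x2},{x1,x2,x3}} W1245={{x1,x2},{x1,x3},{x1,x2,x3},{x1,x3,x4}} W1345={{x1,x2},{x1,x2,x3}} W2345={{x1,x2},{x2,x4},{x1,x2,x3},{x2,x3,x4}}
  W12345={{x1,x2},{x1,x2,x3}}
C dims 5,10,10,5; δ0: rk 4, SNF 1^4; δ1: rk 6, SNF 1^6; δ2: rk 4, SNF 1^4
Ȟ^0: (5−4)−0=1 ⇒ Z
Ȟ^1: (10−6)−4=0 ⇒ 0
Ȟ^2: (10−4)−6=0 ⇒ 0

Ȟ^0 ≅ Z,  Ȟ^1 ≅ 0,  Ȟ^2 ≅ 0
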